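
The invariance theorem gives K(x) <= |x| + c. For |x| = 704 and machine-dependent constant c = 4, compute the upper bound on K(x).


K(x) <= |x| + c = 704 + 4 = 708

708


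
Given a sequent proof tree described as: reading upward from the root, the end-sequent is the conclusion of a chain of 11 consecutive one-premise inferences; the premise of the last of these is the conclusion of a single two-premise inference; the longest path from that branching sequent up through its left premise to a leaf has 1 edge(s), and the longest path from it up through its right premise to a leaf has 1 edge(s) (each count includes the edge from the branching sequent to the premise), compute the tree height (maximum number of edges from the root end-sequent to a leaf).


Longest path through the left premise: 1 edges (measured from the branching sequent)
Longest path through the right premise: 1 edges
Height of the subtree rooted at the branching sequent: max(1, 1) = 1
The branching sequent sits 11 edges above the root (the chain of one-premise inferences), so height = 1 + 11 = 12

12


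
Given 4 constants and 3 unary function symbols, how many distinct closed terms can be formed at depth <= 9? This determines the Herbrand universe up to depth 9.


Herbrand terms by depth:
Depth 0: 4 constants
Depth 1: 12 new terms (running total: 16)
Depth 2: 36 new terms (running total: 52)
Depth 3: 108 new terms (running total: 160)
Depth 4: 324 new terms (running total: 484)
Depth 5: 972 new terms (running total: 1456)
Depth 6: 2916 new terms (running total: 4372)
Depth 7: 8748 new terms (running total: 13120)
Depth 8: 26244 new terms (running total: 39364)
Depth 9: 78732 new terms (running total: 118096)
Total distinct ground terms = 118096

118096


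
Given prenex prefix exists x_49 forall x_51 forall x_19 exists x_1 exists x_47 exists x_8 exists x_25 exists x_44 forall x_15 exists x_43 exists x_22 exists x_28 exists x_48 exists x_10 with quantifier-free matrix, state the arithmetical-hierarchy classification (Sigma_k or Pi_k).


Leading quantifier is exists, so the class is Sigma.
Number of quantifier blocks = alternations + 1 = 4 + 1 = 5.
Classification: Sigma_5

Sigma_5


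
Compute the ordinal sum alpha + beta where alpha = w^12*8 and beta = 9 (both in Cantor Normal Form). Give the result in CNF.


Ordinal addition w^12*8 + 9:
Leading exponent of alpha (12) > leading exponent of beta (0).
Since alpha's term has higher exponent than beta's leading term,
the sum is simply alpha followed by beta.
Result = w^12*8 + 9

w^12*8 + 9


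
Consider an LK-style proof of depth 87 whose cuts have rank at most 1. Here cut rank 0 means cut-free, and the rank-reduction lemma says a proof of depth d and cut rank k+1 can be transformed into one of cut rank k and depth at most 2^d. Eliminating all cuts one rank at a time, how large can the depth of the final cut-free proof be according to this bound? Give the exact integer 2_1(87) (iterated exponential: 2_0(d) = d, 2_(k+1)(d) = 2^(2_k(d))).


Each rank reduction sends depth d to at most 2^d; cut rank r needs r reductions.
2_0(87) = 87
2_1(87) = 2^87 = 154742504910672534362390528
Cut-free depth bound = 154742504910672534362390528

154742504910672534362390528


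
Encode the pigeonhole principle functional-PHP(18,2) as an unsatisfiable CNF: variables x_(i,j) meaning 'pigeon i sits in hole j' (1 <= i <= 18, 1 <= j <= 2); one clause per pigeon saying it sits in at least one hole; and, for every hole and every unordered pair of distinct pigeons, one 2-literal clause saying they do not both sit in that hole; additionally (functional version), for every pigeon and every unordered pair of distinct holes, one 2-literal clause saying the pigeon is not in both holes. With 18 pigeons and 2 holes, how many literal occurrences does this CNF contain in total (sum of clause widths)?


functional-PHP(18,2): 18 pigeons, 2 holes, 18*2 = 36 variables.
- pigeon clauses: one per pigeon -> 18 clauses of width 2 -> 36 literals
- hole clauses: 2 holes * C(18,2) = 2 * 153 -> 306 clauses of width 2 -> 612 literals
- functional clauses: 18 pigeons * C(2,2) = 18 * 1 -> 18 clauses of width 2 -> 36 literals
Total literal occurrences = 36 + 612 + 36 = 684

684


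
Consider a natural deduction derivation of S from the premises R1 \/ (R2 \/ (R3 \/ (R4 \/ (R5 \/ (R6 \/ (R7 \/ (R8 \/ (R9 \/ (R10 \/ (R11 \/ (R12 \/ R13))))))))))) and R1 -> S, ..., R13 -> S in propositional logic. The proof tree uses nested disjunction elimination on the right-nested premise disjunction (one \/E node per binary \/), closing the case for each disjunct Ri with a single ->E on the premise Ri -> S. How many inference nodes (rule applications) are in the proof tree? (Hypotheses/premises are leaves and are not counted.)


The premise R1 \/ (R2 \/ (R3 \/ (R4 \/ (R5 \/ (R6 \/ (R7 \/ (R8 \/ (R9 \/ (R10 \/ (R11 \/ (R12 \/ R13))))))))))) contains 13 disjuncts, hence 12 binary \/ connectives.
- Each binary \/ is eliminated once: 12 \/E nodes.
- Each of the 13 cases Ri derives S by one ->E with Ri -> S: 13 ->E nodes.
Total = 12 + 13 = 25

25


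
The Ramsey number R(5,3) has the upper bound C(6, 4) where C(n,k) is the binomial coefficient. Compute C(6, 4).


R(5,3) <= C(5+3-2, 5-1) = C(6, 4)
C(6, 4) = 6! / (4! * 2!)
= 15

15


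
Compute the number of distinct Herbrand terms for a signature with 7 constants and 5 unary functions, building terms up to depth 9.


Herbrand terms by depth:
Depth 0: 7 constants
Depth 1: 35 new terms (running total: 42)
Depth 2: 175 new terms (running total: 217)
Depth 3: 875 new terms (running total: 1092)
Depth 4: 4375 new terms (running total: 5467)
Depth 5: 21875 new terms (running total: 27342)
Depth 6: 109375 new terms (running total: 136717)
Depth 7: 546875 new terms (running total: 683592)
Depth 8: 2734375 new terms (running total: 3417967)
Depth 9: 13671875 new terms (running total: 17089842)
Total distinct ground terms = 17089842

17089842


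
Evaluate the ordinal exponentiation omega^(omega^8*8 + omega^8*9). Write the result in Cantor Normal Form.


omega^(omega^8*8 + omega^8*9):
Both terms of the exponent have the same exponent 8, so they merge: omega^8*8 + omega^8*9 = omega^8*(8+9) = omega^8*17.
omega raised to a CNF ordinal is a single CNF term: Result = omega^(omega^8*17)

omega^(omega^8*17)


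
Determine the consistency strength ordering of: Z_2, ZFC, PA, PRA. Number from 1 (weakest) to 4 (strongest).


Ordering by consistency strength:
1. PRA
2. PA
3. Z_2
4. ZFC


Z_2=3, ZFC=4, PA=2, PRA=1


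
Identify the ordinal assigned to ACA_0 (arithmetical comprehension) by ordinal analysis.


The proof-theoretic ordinal of ACA_0 (arithmetical comprehension) is a standard result in ordinal analysis.
This ordinal is the supremum of order types of primitive recursive well-orderings
that the theory can prove to be well-ordered.
For ACA_0 (arithmetical comprehension), the proof-theoretic ordinal is epsilon_0.

epsilon_0


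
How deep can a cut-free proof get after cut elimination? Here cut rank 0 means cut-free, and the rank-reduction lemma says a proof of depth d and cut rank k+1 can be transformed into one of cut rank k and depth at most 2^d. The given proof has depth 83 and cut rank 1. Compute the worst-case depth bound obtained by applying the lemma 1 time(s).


Each rank reduction sends depth d to at most 2^d; cut rank r needs r reductions.
2_0(83) = 83
2_1(83) = 2^83 = 9671406556917033397649408
Cut-free depth bound = 9671406556917033397649408

9671406556917033397649408


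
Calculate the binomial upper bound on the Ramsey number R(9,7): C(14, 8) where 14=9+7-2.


R(9,7) <= C(9+7-2, 9-1) = C(14, 8)
C(14, 8) = 14! / (8! * 6!)
= 3003

3003


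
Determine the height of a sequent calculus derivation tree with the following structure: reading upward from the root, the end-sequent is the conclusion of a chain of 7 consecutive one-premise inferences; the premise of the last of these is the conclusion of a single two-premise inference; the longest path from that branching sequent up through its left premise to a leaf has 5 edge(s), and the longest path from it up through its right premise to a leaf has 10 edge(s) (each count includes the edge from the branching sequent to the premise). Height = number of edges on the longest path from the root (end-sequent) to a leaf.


Longest path through the left premise: 5 edges (measured from the branching sequent)
Longest path through the right premise: 10 edges
Height of the subtree rooted at the branching sequent: max(5, 10) = 10
The branching sequent sits 7 edges above the root (the chain of one-premise inferences), so height = 10 + 7 = 17

17


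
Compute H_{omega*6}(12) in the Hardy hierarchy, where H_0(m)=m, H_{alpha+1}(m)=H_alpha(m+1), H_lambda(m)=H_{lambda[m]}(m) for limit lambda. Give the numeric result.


H_{omega*6}(12):
For the Hardy hierarchy, H_{omega*k}(n) = 2^k * n.
2^6 = 64.
64 * 12 = 768

768


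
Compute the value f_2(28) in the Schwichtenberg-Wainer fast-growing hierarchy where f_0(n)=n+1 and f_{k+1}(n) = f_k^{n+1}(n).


f_2(28) = f_1^29(28)
f_1(m) = 2m + 1.
Iterating: f_1^k(n) = 2^k*(n+1) - 1.
f_2(28) = 2^29*(28+1) - 1 = 536870912*29 - 1 = 15569256447

15569256447


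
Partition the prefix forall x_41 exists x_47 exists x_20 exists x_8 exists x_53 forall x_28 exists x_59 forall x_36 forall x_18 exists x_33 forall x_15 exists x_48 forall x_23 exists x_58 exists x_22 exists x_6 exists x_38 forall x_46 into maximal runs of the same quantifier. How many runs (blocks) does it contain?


Alternations = 10.
Blocks = alternations + 1 = 11

11


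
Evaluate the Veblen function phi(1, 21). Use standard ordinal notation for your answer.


phi(1, 21):
phi(1, beta) = epsilon_beta (the beta-th epsilon number).
phi(1, 21) = epsilon_21

epsilon_21


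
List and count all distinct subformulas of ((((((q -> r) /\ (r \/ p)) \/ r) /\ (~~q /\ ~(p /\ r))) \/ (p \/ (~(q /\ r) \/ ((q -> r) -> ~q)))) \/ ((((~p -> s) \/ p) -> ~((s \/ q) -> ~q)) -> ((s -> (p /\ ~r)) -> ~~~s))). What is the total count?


Formula: ((((((q -> r) /\ (r \/ p)) \/ r) /\ (~~q /\ ~(p /\ r))) \/ (p \/ (~(q /\ r) \/ ((q -> r) -> ~q)))) \/ ((((~p -> s) \/ p) -> ~((s \/ q) -> ~q)) -> ((s -> (p /\ ~r)) -> ~~~s)))
Subformulas found:
  1. r
  2. p
  3. q
  4. s
  5. ~p
  6. ~s
  7. ~r
  8. ~q
  9. ~~s
  10. ~~q
  11. ~~~s
  12. (p /\ r)
  13. (s \/ q)
  14. (q -> r)
  15. (q /\ r)
  16. (r \/ p)
  17. (~p -> s)
  18. (p /\ ~r)
  19. ~(p /\ r)
  20. ~(q /\ r)
  21. ((s \/ q) -> ~q)
  22. ((~p -> s) \/ p)
  23. ((q -> r) -> ~q)
  24. (s -> (p /\ ~r))
  25. ~((s \/ q) -> ~q)
  26. (~~q /\ ~(p /\ r))
  27. ((q -> r) /\ (r \/ p))
  28. ((s -> (p /\ ~r)) -> ~~~s)
  29. (((q -> r) /\ (r \/ p)) \/ r)
  30. (~(q /\ r) \/ ((q -> r) -> ~q))
  31. (p \/ (~(q /\ r) \/ ((q -> r) -> ~q)))
  32. (((~p -> s) \/ p) -> ~((s \/ q) -> ~q))
  33. ((((q -> r) /\ (r \/ p)) \/ r) /\ (~~q /\ ~(p /\ r)))
  34. ((((~p -> s) \/ p) -> ~((s \/ q) -> ~q)) -> ((s -> (p /\ ~r)) -> ~~~s))
  35. (((((q -> r) /\ (r \/ p)) \/ r) /\ (~~q /\ ~(p /\ r))) \/ (p \/ (~(q /\ r) \/ ((q -> r) -> ~q))))
  36. ((((((q -> r) /\ (r \/ p)) \/ r) /\ (~~q /\ ~(p /\ r))) \/ (p \/ (~(q /\ r) \/ ((q -> r) -> ~q)))) \/ ((((~p -> s) \/ p) -> ~((s \/ q) -> ~q)) -> ((s -> (p /\ ~r)) -> ~~~s)))
Total distinct subformulas = 36

36


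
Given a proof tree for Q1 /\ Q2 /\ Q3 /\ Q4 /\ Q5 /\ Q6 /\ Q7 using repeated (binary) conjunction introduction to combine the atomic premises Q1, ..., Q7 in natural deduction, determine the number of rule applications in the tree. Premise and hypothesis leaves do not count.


The target conjunction has 7 conjuncts, i.e. 6 binary /\ connectives.
Each conjunction-intro joins two pieces, so 7 atoms require 7-1 = 6 applications.
Total inference nodes = 6

6


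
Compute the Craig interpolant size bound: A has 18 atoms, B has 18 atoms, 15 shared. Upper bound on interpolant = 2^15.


Shared atoms = 15
Craig interpolant size bound = 2^15
= 32768

32768


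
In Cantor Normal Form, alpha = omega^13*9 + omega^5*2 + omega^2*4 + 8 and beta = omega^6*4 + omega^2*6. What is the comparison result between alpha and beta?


Compare term by term from highest exponent:
alpha = omega^13*9 + omega^5*2 + omega^2*4 + 8
beta = omega^6*4 + omega^2*6
Term 1: alpha has omega^13*9, beta has omega^6*4
Term 2: alpha has omega^5*2, beta has omega^2*6
Term 3: alpha has omega^2*4, beta has omega^0*0
Term 4: alpha has omega^0*8, beta has omega^0*0
Result: alpha > beta

alpha > beta


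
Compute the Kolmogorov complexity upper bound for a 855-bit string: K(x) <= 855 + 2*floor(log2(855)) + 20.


floor(log2(855)) = 9
2 * 9 = 18
K(x) <= 855 + 18 + 20 = 893

893


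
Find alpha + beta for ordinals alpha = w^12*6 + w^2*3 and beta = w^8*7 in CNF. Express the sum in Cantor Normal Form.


Ordinal addition (w^12*6 + w^2*3) + w^8*7:
alpha's leading term has exponent 12 > beta's exponent 8, so it survives.
alpha's tail term has exponent 2 < beta's exponent 8, so it is absorbed by beta.
In ordinal addition, any term followed by a strictly larger-exponent term is absorbed.
Result = w^12*6 + w^8*7

w^12*6 + w^8*7


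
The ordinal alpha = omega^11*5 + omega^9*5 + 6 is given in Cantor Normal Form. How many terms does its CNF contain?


CNF: omega^11*5 + omega^9*5 + 6
Count the summands separated by '+':
  term 1: omega^11*5
  term 2: omega^9*5
  term 3: 6
Total terms = 3

3


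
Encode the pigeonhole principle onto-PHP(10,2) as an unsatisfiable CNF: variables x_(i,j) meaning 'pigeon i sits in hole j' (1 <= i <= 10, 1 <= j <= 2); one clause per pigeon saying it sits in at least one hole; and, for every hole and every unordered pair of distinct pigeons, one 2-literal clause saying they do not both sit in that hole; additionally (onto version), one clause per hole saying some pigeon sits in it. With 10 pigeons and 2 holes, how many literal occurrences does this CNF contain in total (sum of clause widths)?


onto-PHP(10,2): 10 pigeons, 2 holes, 10*2 = 20 variables.
- pigeon clauses: one per pigeon -> 10 clauses of width 2 -> 20 literals
- hole clauses: 2 holes * C(10,2) = 2 * 45 -> 90 clauses of width 2 -> 180 literals
- onto clauses: one per hole -> 2 clauses of width 10 -> 20 literals
Total literal occurrences = 20 + 180 + 20 = 220

220


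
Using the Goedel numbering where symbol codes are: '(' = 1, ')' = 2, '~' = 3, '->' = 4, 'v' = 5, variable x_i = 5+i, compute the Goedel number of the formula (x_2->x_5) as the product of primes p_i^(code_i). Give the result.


Formula: (x_2->x_5)
Symbol codes: [1, 7, 4, 10, 2]
Primes: [2, 3, 5, 7, 11]
p_1^1 = 2^1 = 2
p_2^7 = 3^7 = 2187
p_3^4 = 5^4 = 625
p_4^10 = 7^10 = 282475249
p_5^2 = 11^2 = 121
Product = 93438222146403750

93438222146403750


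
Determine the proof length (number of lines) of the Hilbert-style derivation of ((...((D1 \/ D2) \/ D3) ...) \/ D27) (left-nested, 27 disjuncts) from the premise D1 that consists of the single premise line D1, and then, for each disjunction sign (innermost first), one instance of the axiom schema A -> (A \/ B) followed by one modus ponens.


Building the left-nested 27-ary disjunction from D1:
- 1 premise line (D1)
- 27 disjuncts means 26 disjunction signs; each needs 1 axiom instance + 1 MP = 2 lines: 2 * 26 = 52
Total = 1 + 52 = 53 lines.

53


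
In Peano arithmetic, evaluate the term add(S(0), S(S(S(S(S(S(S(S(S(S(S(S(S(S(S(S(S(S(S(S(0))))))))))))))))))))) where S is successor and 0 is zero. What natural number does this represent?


add(S^1(0), S^20(0)):
S^1(0) = 1
S^20(0) = 20
1 + 20 = 21

21


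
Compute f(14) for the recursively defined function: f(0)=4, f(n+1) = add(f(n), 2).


f(0) = 4
f(1) = add(f(0), 2) = add(4, 2) = 6
f(2) = add(f(1), 2) = add(6, 2) = 8
f(3) = add(f(2), 2) = add(8, 2) = 10
f(4) = add(f(3), 2) = add(10, 2) = 12
f(5) = add(f(4), 2) = add(12, 2) = 14
f(6) = add(f(5), 2) = add(14, 2) = 16
f(7) = add(f(6), 2) = add(16, 2) = 18
f(8) = add(f(7), 2) = add(18, 2) = 20
f(9) = add(f(8), 2) = add(20, 2) = 22
f(10) = add(f(9), 2) = add(22, 2) = 24
f(11) = add(f(10), 2) = add(24, 2) = 26
f(12) = add(f(11), 2) = add(26, 2) = 28
f(13) = add(f(12), 2) = add(28, 2) = 30
f(14) = add(f(13), 2) = add(30, 2) = 32


32


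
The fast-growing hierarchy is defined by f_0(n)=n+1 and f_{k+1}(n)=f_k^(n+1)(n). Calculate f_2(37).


f_2(37) = f_1^38(37)
f_1(m) = 2m + 1.
Iterating: f_1^k(n) = 2^k*(n+1) - 1.
f_2(37) = 2^38*(37+1) - 1 = 274877906944*38 - 1 = 10445360463871

10445360463871


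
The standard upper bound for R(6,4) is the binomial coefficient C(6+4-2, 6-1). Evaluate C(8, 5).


R(6,4) <= C(6+4-2, 6-1) = C(8, 5)
C(8, 5) = 8! / (5! * 3!)
= 56

56


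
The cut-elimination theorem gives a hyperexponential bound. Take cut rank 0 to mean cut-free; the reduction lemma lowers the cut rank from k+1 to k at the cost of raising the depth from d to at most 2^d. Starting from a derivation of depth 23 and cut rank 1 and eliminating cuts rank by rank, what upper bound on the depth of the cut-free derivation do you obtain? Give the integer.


Each rank reduction sends depth d to at most 2^d; cut rank r needs r reductions.
2_0(23) = 23
2_1(23) = 2^23 = 8388608
Cut-free depth bound = 8388608

8388608


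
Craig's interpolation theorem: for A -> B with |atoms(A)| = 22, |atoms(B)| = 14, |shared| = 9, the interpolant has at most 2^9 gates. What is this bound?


Shared atoms = 9
Craig interpolant size bound = 2^9
= 512

512


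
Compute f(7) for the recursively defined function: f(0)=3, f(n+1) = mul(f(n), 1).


f(0) = 3
f(1) = mul(f(0), 1) = mul(3, 1) = 3
f(2) = mul(f(1), 1) = mul(3, 1) = 3
f(3) = mul(f(2), 1) = mul(3, 1) = 3
f(4) = mul(f(3), 1) = mul(3, 1) = 3
f(5) = mul(f(4), 1) = mul(3, 1) = 3
f(6) = mul(f(5), 1) = mul(3, 1) = 3
f(7) = mul(f(6), 1) = mul(3, 1) = 3


3


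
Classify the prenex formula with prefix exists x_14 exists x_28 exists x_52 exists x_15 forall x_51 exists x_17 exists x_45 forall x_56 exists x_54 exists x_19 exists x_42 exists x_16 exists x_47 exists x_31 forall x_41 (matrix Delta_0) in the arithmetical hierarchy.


Leading quantifier is exists, so the class is Sigma.
Number of quantifier blocks = alternations + 1 = 5 + 1 = 6.
Classification: Sigma_6

Sigma_6


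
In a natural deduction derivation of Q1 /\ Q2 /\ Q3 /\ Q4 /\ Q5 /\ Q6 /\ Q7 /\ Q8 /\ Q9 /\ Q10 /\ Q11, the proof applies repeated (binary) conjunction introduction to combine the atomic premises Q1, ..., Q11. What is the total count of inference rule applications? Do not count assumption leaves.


The target conjunction has 11 conjuncts, i.e. 10 binary /\ connectives.
Each conjunction-intro joins two pieces, so 11 atoms require 11-1 = 10 applications.
Total inference nodes = 10

10


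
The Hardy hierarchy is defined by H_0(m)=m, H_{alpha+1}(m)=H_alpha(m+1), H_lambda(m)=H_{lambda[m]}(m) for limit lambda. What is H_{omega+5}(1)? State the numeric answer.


H_{omega+5}(1):
Unwind the 5 successor steps: H_{omega+5}(1) = H_omega(1+5) = H_omega(6).
H_omega(m) = H_m(m) = m + m = 2m.
Result = 2 * 6 = 12

12


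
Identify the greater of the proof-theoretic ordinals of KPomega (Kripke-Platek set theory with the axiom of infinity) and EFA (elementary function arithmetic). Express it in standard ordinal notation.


Proof-theoretic ordinal of KPomega (Kripke-Platek set theory with the axiom of infinity): psi_0(epsilon_{Omega+1})
Proof-theoretic ordinal of EFA (elementary function arithmetic): omega^3
Comparing: omega^3 < psi_0(epsilon_{Omega+1}).
The larger ordinal is psi_0(epsilon_{Omega+1}) (from KPomega (Kripke-Platek set theory with the axiom of infinity)).

psi_0(epsilon_{Omega+1})


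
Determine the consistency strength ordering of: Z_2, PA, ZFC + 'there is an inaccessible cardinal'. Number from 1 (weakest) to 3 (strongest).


Ordering by consistency strength:
1. PA
2. Z_2
3. ZFC + 'there is an inaccessible cardinal'


Z_2=2, PA=1, ZFC + 'there is an inaccessible cardinal'=3


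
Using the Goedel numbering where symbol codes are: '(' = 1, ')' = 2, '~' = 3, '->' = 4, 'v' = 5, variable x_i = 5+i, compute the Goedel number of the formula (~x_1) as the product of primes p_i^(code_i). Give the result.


Formula: (~x_1)
Symbol codes: [1, 3, 6, 2]
Primes: [2, 3, 5, 7]
p_1^1 = 2^1 = 2
p_2^3 = 3^3 = 27
p_3^6 = 5^6 = 15625
p_4^2 = 7^2 = 49
Product = 41343750

41343750


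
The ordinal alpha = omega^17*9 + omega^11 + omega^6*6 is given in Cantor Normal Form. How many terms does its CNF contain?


CNF: omega^17*9 + omega^11 + omega^6*6
Count the summands separated by '+':
  term 1: omega^17*9
  term 2: omega^11
  term 3: omega^6*6
Total terms = 3

3


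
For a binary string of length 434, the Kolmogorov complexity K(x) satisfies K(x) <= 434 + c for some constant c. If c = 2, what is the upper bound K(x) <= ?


K(x) <= |x| + c = 434 + 2 = 436

436


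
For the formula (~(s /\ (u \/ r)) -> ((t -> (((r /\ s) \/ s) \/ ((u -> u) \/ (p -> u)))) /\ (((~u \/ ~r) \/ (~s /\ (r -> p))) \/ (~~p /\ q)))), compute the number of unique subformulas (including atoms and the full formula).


Formula: (~(s /\ (u \/ r)) -> ((t -> (((r /\ s) \/ s) \/ ((u -> u) \/ (p -> u)))) /\ (((~u \/ ~r) \/ (~s /\ (r -> p))) \/ (~~p /\ q))))
Subformulas found:
  1. r
  2. p
  3. q
  4. u
  5. s
  6. t
  7. ~p
  8. ~u
  9. ~s
  10. ~r
  11. ~~p
  12. (u -> u)
  13. (r -> p)
  14. (r /\ s)
  15. (p -> u)
  16. (u \/ r)
  17. (~u \/ ~r)
  18. (~~p /\ q)
  19. (s /\ (u \/ r))
  20. ((r /\ s) \/ s)
  21. ~(s /\ (u \/ r))
  22. (~s /\ (r -> p))
  23. ((u -> u) \/ (p -> u))
  24. ((~u \/ ~r) \/ (~s /\ (r -> p)))
  25. (((r /\ s) \/ s) \/ ((u -> u) \/ (p -> u)))
  26. (((~u \/ ~r) \/ (~s /\ (r -> p))) \/ (~~p /\ q))
  27. (t -> (((r /\ s) \/ s) \/ ((u -> u) \/ (p -> u))))
  28. ((t -> (((r /\ s) \/ s) \/ ((u -> u) \/ (p -> u)))) /\ (((~u \/ ~r) \/ (~s /\ (r -> p))) \/ (~~p /\ q)))
  29. (~(s /\ (u \/ r)) -> ((t -> (((r /\ s) \/ s) \/ ((u -> u) \/ (p -> u)))) /\ (((~u \/ ~r) \/ (~s /\ (r -> p))) \/ (~~p /\ q))))
Total distinct subformulas = 29

29


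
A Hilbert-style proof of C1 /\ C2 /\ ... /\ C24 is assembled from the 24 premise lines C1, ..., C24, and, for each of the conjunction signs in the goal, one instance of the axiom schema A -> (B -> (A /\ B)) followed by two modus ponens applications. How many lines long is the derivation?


Conjoining 24 premises:
- 24 premise lines
- the goal has 23 conjunction signs; each costs 1 axiom instance + 2 MP = 3 lines: 3 * 23 = 69
Total = 24 + 69 = 93 lines.

93


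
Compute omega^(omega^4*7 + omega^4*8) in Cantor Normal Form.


omega^(omega^4*7 + omega^4*8):
Both terms of the exponent have the same exponent 4, so they merge: omega^4*7 + omega^4*8 = omega^4*(7+8) = omega^4*15.
omega raised to a CNF ordinal is a single CNF term: Result = omega^(omega^4*15)

omega^(omega^4*15)


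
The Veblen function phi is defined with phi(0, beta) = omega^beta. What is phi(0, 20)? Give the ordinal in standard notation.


phi(0, 20):
phi(0, beta) = omega^beta by definition.
phi(0, 20) = omega^20

omega^20


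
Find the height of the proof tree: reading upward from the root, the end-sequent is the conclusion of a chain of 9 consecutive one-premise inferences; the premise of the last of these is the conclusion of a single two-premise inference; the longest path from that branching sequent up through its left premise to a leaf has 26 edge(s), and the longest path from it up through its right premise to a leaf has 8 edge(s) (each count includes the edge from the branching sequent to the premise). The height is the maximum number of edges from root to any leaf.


Longest path through the left premise: 26 edges (measured from the branching sequent)
Longest path through the right premise: 8 edges
Height of the subtree rooted at the branching sequent: max(26, 8) = 26
The branching sequent sits 9 edges above the root (the chain of one-premise inferences), so height = 26 + 9 = 35

35


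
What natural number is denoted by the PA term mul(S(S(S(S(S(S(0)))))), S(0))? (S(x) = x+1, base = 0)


mul(S^6(0), S^1(0)):
S^6(0) = 6
S^1(0) = 1
6 * 1 = 6

6


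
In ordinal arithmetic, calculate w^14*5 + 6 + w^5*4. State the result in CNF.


Ordinal addition (w^14*5 + 6) + w^5*4:
alpha's leading term has exponent 14 > beta's exponent 5, so it survives.
alpha's tail term has exponent 0 < beta's exponent 5, so it is absorbed by beta.
In ordinal addition, any term followed by a strictly larger-exponent term is absorbed.
Result = w^14*5 + w^5*4

w^14*5 + w^5*4


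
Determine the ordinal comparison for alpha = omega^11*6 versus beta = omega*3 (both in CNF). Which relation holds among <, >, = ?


Compare term by term from highest exponent:
alpha = omega^11*6
beta = omega*3
Term 1: alpha has omega^11*6, beta has omega^1*3
Result: alpha > beta

alpha > beta


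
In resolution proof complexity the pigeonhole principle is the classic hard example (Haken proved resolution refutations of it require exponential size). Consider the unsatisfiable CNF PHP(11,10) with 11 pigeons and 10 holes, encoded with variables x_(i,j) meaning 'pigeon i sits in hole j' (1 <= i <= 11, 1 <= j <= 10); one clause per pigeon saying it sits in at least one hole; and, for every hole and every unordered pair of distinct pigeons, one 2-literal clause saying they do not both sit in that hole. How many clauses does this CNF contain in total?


PHP(11,10): 11 pigeons, 10 holes, 11*10 = 110 variables.
- pigeon clauses: one per pigeon -> 11 clauses
- hole clauses: 10 holes * C(11,2) = 10 * 55 -> 550 clauses
Total clauses = 11 + 550 = 561

561


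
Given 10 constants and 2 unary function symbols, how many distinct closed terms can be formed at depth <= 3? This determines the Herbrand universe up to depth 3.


Herbrand terms by depth:
Depth 0: 10 constants
Depth 1: 20 new terms (running total: 30)
Depth 2: 40 new terms (running total: 70)
Depth 3: 80 new terms (running total: 150)
Total distinct ground terms = 150

150


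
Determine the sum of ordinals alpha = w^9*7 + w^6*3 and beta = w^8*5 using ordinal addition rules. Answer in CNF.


Ordinal addition (w^9*7 + w^6*3) + w^8*5:
alpha's leading term has exponent 9 > beta's exponent 8, so it survives.
alpha's tail term has exponent 6 < beta's exponent 8, so it is absorbed by beta.
In ordinal addition, any term followed by a strictly larger-exponent term is absorbed.
Result = w^9*7 + w^8*5

w^9*7 + w^8*5


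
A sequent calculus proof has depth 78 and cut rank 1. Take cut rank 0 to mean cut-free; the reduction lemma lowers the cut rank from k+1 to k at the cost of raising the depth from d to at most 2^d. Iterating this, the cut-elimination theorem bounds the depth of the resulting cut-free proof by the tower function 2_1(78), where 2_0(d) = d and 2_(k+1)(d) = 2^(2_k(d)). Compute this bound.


Each rank reduction sends depth d to at most 2^d; cut rank r needs r reductions.
2_0(78) = 78
2_1(78) = 2^78 = 302231454903657293676544
Cut-free depth bound = 302231454903657293676544

302231454903657293676544


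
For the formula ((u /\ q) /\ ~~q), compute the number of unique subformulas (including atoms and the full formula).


Formula: ((u /\ q) /\ ~~q)
Subformulas found:
  1. q
  2. u
  3. ~q
  4. ~~q
  5. (u /\ q)
  6. ((u /\ q) /\ ~~q)
Total distinct subformulas = 6

6


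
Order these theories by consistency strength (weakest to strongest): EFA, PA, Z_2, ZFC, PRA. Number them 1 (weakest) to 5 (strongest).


Ordering by consistency strength:
1. EFA
2. PRA
3. PA
4. Z_2
5. ZFC


EFA=1, PA=3, Z_2=4, ZFC=5, PRA=2


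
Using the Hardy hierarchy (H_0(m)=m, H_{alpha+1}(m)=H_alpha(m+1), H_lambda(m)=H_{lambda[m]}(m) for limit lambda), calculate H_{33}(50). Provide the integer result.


H_33(50):
For finite ordinals k, H_k(n) = n + k (each successor step adds 1).
H_33(50) = 50 + 33 = 83

83


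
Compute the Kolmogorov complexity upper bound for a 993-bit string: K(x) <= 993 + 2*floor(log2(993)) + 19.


floor(log2(993)) = 9
2 * 9 = 18
K(x) <= 993 + 18 + 19 = 1030

1030


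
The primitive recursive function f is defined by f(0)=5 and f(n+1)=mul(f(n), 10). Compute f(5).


f(0) = 5
f(1) = mul(f(0), 10) = mul(5, 10) = 50
f(2) = mul(f(1), 10) = mul(50, 10) = 500
f(3) = mul(f(2), 10) = mul(500, 10) = 5000
f(4) = mul(f(3), 10) = mul(5000, 10) = 50000
f(5) = mul(f(4), 10) = mul(50000, 10) = 500000


500000


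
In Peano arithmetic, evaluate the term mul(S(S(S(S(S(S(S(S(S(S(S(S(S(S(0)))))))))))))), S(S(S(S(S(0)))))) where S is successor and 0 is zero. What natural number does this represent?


mul(S^14(0), S^5(0)):
S^14(0) = 14
S^5(0) = 5
14 * 5 = 70

70


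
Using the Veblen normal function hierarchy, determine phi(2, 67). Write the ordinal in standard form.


phi(2, 67):
phi(2, beta) = zeta_beta (the beta-th zeta number, fixed point of epsilon).
phi(2, 67) = zeta_67

zeta_67


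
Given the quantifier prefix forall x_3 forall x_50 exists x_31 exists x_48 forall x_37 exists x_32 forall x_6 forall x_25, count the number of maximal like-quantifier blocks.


Alternations = 4.
Blocks = alternations + 1 = 5

5


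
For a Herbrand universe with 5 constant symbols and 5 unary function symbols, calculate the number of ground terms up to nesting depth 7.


Herbrand terms by depth:
Depth 0: 5 constants
Depth 1: 25 new terms (running total: 30)
Depth 2: 125 new terms (running total: 155)
Depth 3: 625 new terms (running total: 780)
Depth 4: 3125 new terms (running total: 3905)
Depth 5: 15625 new terms (running total: 19530)
Depth 6: 78125 new terms (running total: 97655)
Depth 7: 390625 new terms (running total: 488280)
Total distinct ground terms = 488280

488280


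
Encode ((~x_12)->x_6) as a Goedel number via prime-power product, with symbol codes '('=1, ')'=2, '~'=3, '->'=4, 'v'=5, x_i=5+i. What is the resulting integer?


Formula: ((~x_12)->x_6)
Symbol codes: [1, 1, 3, 17, 2, 4, 11, 2]
Primes: [2, 3, 5, 7, 11, 13, 17, 19]
p_1^1 = 2^1 = 2
p_2^1 = 3^1 = 3
p_3^3 = 5^3 = 125
p_4^17 = 7^17 = 232630513987207
p_5^2 = 11^2 = 121
p_6^4 = 13^4 = 28561
p_7^11 = 17^11 = 34271896307633
p_8^2 = 19^2 = 361
Product = 7459883758300720649211757910950691453250

7459883758300720649211757910950691453250


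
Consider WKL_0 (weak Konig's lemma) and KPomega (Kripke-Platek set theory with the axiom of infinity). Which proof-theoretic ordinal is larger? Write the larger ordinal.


Proof-theoretic ordinal of WKL_0 (weak Konig's lemma): omega^omega
Proof-theoretic ordinal of KPomega (Kripke-Platek set theory with the axiom of infinity): psi_0(epsilon_{Omega+1})
Comparing: omega^omega < psi_0(epsilon_{Omega+1}).
The larger ordinal is psi_0(epsilon_{Omega+1}) (from KPomega (Kripke-Platek set theory with the axiom of infinity)).

psi_0(epsilon_{Omega+1})


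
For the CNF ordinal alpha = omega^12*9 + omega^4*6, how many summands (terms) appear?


CNF: omega^12*9 + omega^4*6
Count the summands separated by '+':
  term 1: omega^12*9
  term 2: omega^4*6
Total terms = 2

2


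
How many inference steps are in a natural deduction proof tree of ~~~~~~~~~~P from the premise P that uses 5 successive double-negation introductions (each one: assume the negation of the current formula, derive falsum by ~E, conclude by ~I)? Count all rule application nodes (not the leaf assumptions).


Each double-negation introduction (from C infer ~~C) uses 2 inference nodes: one ~E (C and ~C give falsum) and one ~I (discharge ~C).
5 double negations = 5 * 2 = 10 inference nodes.

10


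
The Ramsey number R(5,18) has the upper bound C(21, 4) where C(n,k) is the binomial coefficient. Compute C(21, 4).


R(5,18) <= C(5+18-2, 5-1) = C(21, 4)
C(21, 4) = 21! / (4! * 17!)
= 5985

5985


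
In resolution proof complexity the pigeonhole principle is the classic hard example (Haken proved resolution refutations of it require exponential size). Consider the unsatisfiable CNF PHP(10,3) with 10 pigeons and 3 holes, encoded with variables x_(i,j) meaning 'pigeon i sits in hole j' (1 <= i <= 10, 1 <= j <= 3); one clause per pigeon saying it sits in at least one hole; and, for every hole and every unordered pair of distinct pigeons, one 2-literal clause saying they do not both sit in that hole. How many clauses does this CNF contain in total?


PHP(10,3): 10 pigeons, 3 holes, 10*3 = 30 variables.
- pigeon clauses: one per pigeon -> 10 clauses
- hole clauses: 3 holes * C(10,2) = 3 * 45 -> 135 clauses
Total clauses = 10 + 135 = 145

145


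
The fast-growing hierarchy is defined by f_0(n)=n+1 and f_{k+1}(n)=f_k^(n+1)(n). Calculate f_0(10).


f_0(10) = 10 + 1 = 11

11


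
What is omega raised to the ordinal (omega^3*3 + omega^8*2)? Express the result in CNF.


omega^(omega^3*3 + omega^8*2):
In ordinal addition a term is absorbed by a following term of strictly larger exponent: 3 < 8, so omega^3*3 + omega^8*2 = omega^8*2.
omega raised to a CNF ordinal is a single CNF term: Result = omega^(omega^8*2)

omega^(omega^8*2)


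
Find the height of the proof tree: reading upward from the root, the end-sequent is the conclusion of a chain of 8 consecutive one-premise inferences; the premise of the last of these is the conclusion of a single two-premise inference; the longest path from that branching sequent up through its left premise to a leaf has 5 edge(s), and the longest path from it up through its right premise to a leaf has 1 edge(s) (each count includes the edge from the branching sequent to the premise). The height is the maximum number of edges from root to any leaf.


Longest path through the left premise: 5 edges (measured from the branching sequent)
Longest path through the right premise: 1 edges
Height of the subtree rooted at the branching sequent: max(5, 1) = 5
The branching sequent sits 8 edges above the root (the chain of one-premise inferences), so height = 5 + 8 = 13

13


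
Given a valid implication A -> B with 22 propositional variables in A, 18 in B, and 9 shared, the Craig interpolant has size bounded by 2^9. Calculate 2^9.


Shared atoms = 9
Craig interpolant size bound = 2^9
= 512

512


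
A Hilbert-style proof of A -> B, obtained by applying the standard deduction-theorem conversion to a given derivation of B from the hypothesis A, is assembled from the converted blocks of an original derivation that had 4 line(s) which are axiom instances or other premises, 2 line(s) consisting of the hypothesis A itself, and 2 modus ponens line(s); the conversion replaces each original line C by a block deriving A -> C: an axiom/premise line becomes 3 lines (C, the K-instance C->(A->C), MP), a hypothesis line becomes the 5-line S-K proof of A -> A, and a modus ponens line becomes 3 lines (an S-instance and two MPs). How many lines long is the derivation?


Deduction-theorem conversion, block by block:
- 4 axiom/premise lines -> 3 lines each = 12
- 2 hypothesis lines -> 5 lines each (identity proof A->A) = 10
- 2 MP lines -> 3 lines each (S-instance, MP, MP) = 6
Total = 12 + 10 + 6 = 28 lines.

28


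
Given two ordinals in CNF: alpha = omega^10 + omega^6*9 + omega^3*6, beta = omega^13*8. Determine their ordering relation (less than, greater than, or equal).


Compare term by term from highest exponent:
alpha = omega^10 + omega^6*9 + omega^3*6
beta = omega^13*8
Term 1: alpha has omega^10*1, beta has omega^13*8
Term 2: alpha has omega^6*9, beta has omega^0*0
Term 3: alpha has omega^3*6, beta has omega^0*0
Result: alpha < beta

alpha < beta


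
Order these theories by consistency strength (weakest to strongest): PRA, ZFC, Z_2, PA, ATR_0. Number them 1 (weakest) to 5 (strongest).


Ordering by consistency strength:
1. PRA
2. PA
3. ATR_0
4. Z_2
5. ZFC


PRA=1, ZFC=5, Z_2=4, PA=2, ATR_0=3


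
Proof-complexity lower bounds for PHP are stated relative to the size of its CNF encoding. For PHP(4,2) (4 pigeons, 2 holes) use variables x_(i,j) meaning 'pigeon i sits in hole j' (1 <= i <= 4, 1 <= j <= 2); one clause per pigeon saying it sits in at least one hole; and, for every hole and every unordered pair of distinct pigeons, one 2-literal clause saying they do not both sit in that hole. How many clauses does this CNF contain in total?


PHP(4,2): 4 pigeons, 2 holes, 4*2 = 8 variables.
- pigeon clauses: one per pigeon -> 4 clauses
- hole clauses: 2 holes * C(4,2) = 2 * 6 -> 12 clauses
Total clauses = 4 + 12 = 16

16


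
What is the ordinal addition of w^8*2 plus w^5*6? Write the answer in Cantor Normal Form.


Ordinal addition w^8*2 + w^5*6:
Leading exponent of alpha (8) > leading exponent of beta (5).
Since alpha's term has higher exponent than beta's leading term,
the sum is simply alpha followed by beta.
Result = w^8*2 + w^5*6

w^8*2 + w^5*6


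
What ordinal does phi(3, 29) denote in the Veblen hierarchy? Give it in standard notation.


phi(3, 29):
phi(3, beta) = eta_beta (the beta-th eta number, fixed point of zeta).
phi(3, 29) = eta_29

eta_29


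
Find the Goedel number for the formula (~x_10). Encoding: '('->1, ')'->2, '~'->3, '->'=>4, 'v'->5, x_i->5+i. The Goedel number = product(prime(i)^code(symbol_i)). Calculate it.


Formula: (~x_10)
Symbol codes: [1, 3, 15, 2]
Primes: [2, 3, 5, 7]
p_1^1 = 2^1 = 2
p_2^3 = 3^3 = 27
p_3^15 = 5^15 = 30517578125
p_4^2 = 7^2 = 49
Product = 80749511718750

80749511718750


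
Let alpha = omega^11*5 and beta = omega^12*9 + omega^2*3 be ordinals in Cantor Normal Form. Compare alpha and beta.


Compare term by term from highest exponent:
alpha = omega^11*5
beta = omega^12*9 + omega^2*3
Term 1: alpha has omega^11*5, beta has omega^12*9
Term 2: alpha has omega^0*0, beta has omega^2*3
Result: alpha < beta

alpha < beta


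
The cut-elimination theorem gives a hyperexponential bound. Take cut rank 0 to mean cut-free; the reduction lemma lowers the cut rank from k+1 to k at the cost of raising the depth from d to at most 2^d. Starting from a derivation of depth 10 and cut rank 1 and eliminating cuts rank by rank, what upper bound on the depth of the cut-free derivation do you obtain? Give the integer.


Each rank reduction sends depth d to at most 2^d; cut rank r needs r reductions.
2_0(10) = 10
2_1(10) = 2^10 = 1024
Cut-free depth bound = 1024

1024


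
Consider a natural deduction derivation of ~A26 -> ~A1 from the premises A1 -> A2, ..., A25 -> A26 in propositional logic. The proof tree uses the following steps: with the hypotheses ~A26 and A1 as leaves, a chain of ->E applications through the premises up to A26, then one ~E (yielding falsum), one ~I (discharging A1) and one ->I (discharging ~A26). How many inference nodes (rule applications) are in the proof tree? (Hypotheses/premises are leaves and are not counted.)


From hypothesis A1, 25 ->E steps along the 25 premises yield A26.
~E with hypothesis ~A26 gives falsum (1 node); ~I discharging A1 gives ~A1 (1 node); ->I discharging ~A26 gives the goal (1 node).
Total = 25 + 3 = 28 inference nodes.

28


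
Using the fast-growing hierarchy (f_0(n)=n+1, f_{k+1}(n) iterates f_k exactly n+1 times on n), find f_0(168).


f_0(168) = 168 + 1 = 169

169


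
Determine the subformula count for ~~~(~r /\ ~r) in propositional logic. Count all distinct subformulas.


Formula: ~~~(~r /\ ~r)
Subformulas found:
  1. r
  2. ~r
  3. (~r /\ ~r)
  4. ~(~r /\ ~r)
  5. ~~(~r /\ ~r)
  6. ~~~(~r /\ ~r)
Total distinct subformulas = 6

6


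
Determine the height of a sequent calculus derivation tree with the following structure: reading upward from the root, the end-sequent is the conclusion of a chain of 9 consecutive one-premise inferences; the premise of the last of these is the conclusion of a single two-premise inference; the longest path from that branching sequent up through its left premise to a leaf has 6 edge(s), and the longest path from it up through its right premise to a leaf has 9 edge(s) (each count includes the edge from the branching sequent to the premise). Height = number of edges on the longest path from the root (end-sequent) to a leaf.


Longest path through the left premise: 6 edges (measured from the branching sequent)
Longest path through the right premise: 9 edges
Height of the subtree rooted at the branching sequent: max(6, 9) = 9
The branching sequent sits 9 edges above the root (the chain of one-premise inferences), so height = 9 + 9 = 18

18
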